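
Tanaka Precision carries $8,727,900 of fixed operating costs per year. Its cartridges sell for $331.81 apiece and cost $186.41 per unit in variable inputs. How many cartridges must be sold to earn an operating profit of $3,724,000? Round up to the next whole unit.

Contribution margin per unit = $331.81 − $186.41 = $145.40.
Units = (FC + target) / CM = ($8,727,900 + $3,724,000) / $145.40 = 85,638.93, so 85,639 cartridges.

85,639 cartridges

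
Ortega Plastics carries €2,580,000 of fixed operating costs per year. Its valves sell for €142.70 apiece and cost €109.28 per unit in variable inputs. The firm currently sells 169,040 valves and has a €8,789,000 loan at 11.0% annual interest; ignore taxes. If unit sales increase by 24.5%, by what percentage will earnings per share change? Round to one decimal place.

+65.8%

Total contribution margin = 169,040 × €33.42 = €5,649,316.80.
Operating income = contribution − fixed costs = €5,649,316.80 − €2,580,000 = €3,069,316.80.
Interest = €966,790.00, so EBIT − I = €2,102,526.80.
DCL = total CM / (EBIT − I) = €5,649,316.80 / €2,102,526.80 = 2.6869.
EPS therefore changes by 2.6869 × (+24.5%) = +65.8%.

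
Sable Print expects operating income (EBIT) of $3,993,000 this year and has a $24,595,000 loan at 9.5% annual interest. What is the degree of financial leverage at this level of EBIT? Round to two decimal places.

2.41

Interest = $2,336,525.00.
Degree of financial leverage = EBIT / (EBIT − interest) = $3,993,000 / $1,656,475.00 = 2.4105.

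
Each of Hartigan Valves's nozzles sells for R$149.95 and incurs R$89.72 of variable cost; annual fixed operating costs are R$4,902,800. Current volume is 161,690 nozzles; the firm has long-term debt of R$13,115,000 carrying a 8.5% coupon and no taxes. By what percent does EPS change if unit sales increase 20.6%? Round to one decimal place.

+53.9%

At 161,690 units, contribution = 161,690 × R$60.23 = R$9,738,588.70.
EBIT = R$9,738,588.70 − R$4,902,800 = R$4,835,788.70.
Interest = R$1,114,775.00, so EBIT − I = R$3,721,013.70.
DCL = total CM / (EBIT − I) = R$9,738,588.70 / R$3,721,013.70 = 2.6172.
%ΔEPS = DCL × %ΔSales = 2.6172 × +20.6% = +53.9%.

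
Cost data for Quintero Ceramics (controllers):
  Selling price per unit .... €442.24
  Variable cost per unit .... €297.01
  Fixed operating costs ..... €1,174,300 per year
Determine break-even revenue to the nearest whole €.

€3,575,862

CM per unit = €442.24 − €297.01 = €145.23; CM ratio = €145.23 / €442.24 = 0.3284.
Break-even sales = FC ÷ CM ratio = €1,174,300 × €442.24 / €145.23 = €3,575,862.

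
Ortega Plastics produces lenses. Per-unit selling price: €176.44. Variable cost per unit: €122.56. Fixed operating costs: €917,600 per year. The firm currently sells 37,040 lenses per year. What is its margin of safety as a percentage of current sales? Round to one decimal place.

54.0%

Contribution margin per unit = €176.44 − €122.56 = €53.88. Break-even units = €917,600 ÷ €53.88 = 17,030.44; break-even revenue = 17,030.44 × €176.44 = €3,004,850.48.
Actual sales revenue = 37,040 × €176.44 = €6,535,337.60.
Margin of safety = (€6,535,337.60 − €3,004,850.48) ÷ €6,535,337.60 = 54.0%.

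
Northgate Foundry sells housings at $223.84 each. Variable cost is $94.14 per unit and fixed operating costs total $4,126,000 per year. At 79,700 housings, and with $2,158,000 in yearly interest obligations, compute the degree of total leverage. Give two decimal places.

2.55

Contribution at this volume is 79,700 × $129.70 = $10,337,090.00.
Operating income = contribution − fixed costs = $10,337,090.00 − $4,126,000 = $6,211,090.00. Interest = $2,158,000.00, so EBIT − I = $4,053,090.00.
Degree of total leverage = total CM / (EBIT − interest) = $10,337,090.00 / $4,053,090.00 = 2.5504.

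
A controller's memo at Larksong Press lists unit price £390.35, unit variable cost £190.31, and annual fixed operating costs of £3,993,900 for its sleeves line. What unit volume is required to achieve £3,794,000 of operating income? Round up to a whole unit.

Contribution margin per unit = £390.35 − £190.31 = £200.04.
Required volume = (fixed costs + target profit) ÷ CM = (£3,993,900 + £3,794,000) ÷ £200.04 = 38,931.71, so 38,932 sleeves.

38,932 sleeves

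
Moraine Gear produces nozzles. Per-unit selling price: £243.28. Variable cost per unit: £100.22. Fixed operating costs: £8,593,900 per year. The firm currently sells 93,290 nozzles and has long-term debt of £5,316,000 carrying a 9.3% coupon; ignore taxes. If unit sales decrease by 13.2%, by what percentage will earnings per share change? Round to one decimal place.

-41.4%

Total contribution margin = 93,290 × £143.06 = £13,346,067.40.
Subtracting fixed costs: EBIT = £13,346,067.40 − £8,593,900 = £4,752,167.40.
Interest = £494,388.00, so EBIT − I = £4,257,779.40.
Degree of combined leverage = contribution ÷ (EBIT − I) = £13,346,067.40 ÷ £4,257,779.40 = 3.1345.
EPS therefore changes by 3.1345 × (-13.2%) = -41.4%.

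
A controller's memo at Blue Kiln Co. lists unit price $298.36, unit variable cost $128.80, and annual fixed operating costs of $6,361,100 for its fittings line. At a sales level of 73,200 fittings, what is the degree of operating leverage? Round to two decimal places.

2.05

Total contribution margin = 73,200 × $169.56 = $12,411,792.00.
EBIT = $12,411,792.00 − $6,361,100 = $6,050,692.00.
Degree of operating leverage = $12,411,792.00 / $6,050,692.00 = 2.0513.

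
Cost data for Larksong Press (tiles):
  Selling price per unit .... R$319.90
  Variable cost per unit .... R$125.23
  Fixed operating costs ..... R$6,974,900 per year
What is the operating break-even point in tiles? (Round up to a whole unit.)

Each unit contributes R$319.90 − R$125.23 = R$194.67.
Break-even Q = R$6,974,900 / R$194.67 = 35,829.35 → 35,830 tiles.

35,830 tiles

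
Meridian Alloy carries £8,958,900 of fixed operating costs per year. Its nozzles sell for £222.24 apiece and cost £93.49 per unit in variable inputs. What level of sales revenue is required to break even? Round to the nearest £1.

Contribution margin per unit = £222.24 − £93.49 = £128.75, a CM ratio of £128.75 ÷ £222.24 = 0.5793.
Break-even sales = FC ÷ CM ratio = £8,958,900 × £222.24 / £128.75 = £15,464,279.

£15,464,279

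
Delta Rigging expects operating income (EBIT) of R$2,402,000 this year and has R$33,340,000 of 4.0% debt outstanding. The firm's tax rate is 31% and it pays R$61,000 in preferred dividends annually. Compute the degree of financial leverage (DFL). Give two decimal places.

2.45

Interest = R$1,333,600.00.
Preferred dividends grossed up pre-tax: R$61,000 / (1 − 0.31) = R$88,405.80.
DFL = EBIT ÷ [EBIT − I − D_p/(1−t)] = R$2,402,000 ÷ [R$2,402,000 − R$1,333,600.00 − R$88,405.80] = R$2,402,000 ÷ R$979,994.20 = 2.4510.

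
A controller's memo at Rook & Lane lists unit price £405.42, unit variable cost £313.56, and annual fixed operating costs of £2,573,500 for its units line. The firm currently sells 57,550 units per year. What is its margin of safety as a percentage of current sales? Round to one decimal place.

Unit CM = price − variable cost = £405.42 − £313.56 = £91.86. Break-even units = £2,573,500 ÷ £91.86 = 28,015.46; break-even revenue = 28,015.46 × £405.42 = £11,358,027.11.
Actual sales revenue = 57,550 × £405.42 = £23,331,921.00.
Margin of safety = (£23,331,921.00 − £11,358,027.11) ÷ £23,331,921.00 = 51.3%.

51.3%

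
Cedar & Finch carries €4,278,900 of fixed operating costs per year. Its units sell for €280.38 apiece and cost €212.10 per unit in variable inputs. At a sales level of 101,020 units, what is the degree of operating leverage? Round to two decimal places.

At 101,020 units, contribution = 101,020 × €68.28 = €6,897,645.60.
Subtracting fixed costs: EBIT = €6,897,645.60 − €4,278,900 = €2,618,745.60.
Degree of operating leverage = €6,897,645.60 / €2,618,745.60 = 2.6340.

2.63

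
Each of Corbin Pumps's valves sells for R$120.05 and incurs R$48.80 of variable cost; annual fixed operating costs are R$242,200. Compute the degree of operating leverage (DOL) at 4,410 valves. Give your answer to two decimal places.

Total contribution margin = 4,410 × R$71.25 = R$314,212.50.
EBIT = R$314,212.50 − R$242,200 = R$72,012.50.
So DOL = total CM / EBIT = R$314,212.50 / R$72,012.50 = 4.3633.

4.36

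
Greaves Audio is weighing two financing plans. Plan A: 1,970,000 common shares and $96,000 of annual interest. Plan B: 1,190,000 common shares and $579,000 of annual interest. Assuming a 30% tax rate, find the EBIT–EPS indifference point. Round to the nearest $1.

$1,315,885

Set EPS_A = EPS_B: (EBIT − $96,000)(1 − 0.30) ÷ 1,970,000 = (EBIT − $579,000)(1 − 0.30) ÷ 1,190,000.
The (1 − t) factor cancels: (EBIT − 96,000) × 1,190,000 = (EBIT − 579,000) × 1,970,000.
EBIT × (1,970,000 − 1,190,000) = 579,000 × 1,970,000 − 96,000 × 1,190,000 = 1,026,390,000,000, so EBIT = 1,026,390,000,000 ÷ 780,000 = 1,315,884.62.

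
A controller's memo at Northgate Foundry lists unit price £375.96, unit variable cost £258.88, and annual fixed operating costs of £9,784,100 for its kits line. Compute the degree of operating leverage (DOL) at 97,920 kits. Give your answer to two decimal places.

6.82

Total contribution margin = 97,920 × £117.08 = £11,464,473.60.
Subtracting fixed costs: EBIT = £11,464,473.60 − £9,784,100 = £1,680,373.60.
Degree of operating leverage = £11,464,473.60 / £1,680,373.60 = 6.8226.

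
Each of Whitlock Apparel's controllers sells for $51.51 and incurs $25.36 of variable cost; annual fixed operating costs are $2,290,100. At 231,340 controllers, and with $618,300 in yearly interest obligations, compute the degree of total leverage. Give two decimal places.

1.93

At 231,340 units, contribution = 231,340 × $26.15 = $6,049,541.00.
EBIT = $6,049,541.00 − $2,290,100 = $3,759,441.00. Interest = $618,300.00.
DOL = $6,049,541.00 ÷ $3,759,441.00 = 1.6092; DFL = $3,759,441.00 ÷ $3,141,141.00 = 1.1968.
DCL = DOL × DFL = 1.6092 × 1.1968 = 1.9259.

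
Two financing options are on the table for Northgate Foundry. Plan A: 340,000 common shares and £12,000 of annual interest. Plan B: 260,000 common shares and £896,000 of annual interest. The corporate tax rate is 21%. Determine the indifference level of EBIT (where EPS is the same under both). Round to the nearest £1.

£3,769,000

Set EPS_A = EPS_B: (EBIT − £12,000)(1 − 0.21) ÷ 340,000 = (EBIT − £896,000)(1 − 0.21) ÷ 260,000.
Cancelling (1 − t) and cross-multiplying: 260,000·(EBIT − 12,000) = 340,000·(EBIT − 896,000).
Solving, EBIT = (896,000·340,000 − 12,000·260,000) / (340,000 − 260,000) = 301,520,000,000 / 80,000 = 3,769,000.00.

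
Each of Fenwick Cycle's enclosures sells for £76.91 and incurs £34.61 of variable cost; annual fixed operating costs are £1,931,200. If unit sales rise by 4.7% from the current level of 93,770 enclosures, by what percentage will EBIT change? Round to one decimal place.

+9.2%

Contribution at this volume is 93,770 × £42.30 = £3,966,471.00.
EBIT = £3,966,471.00 − £1,931,200 = £2,035,271.00.
DOL = contribution ÷ EBIT = £3,966,471.00 ÷ £2,035,271.00 = 1.9489.
%ΔEBIT = DOL × %ΔSales = 1.9489 × +4.7% = +9.2%.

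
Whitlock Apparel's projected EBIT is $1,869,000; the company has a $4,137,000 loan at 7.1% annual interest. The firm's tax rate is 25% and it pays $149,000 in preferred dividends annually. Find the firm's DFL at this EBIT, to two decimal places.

Annual interest charges come to $293,727.00.
Preferred dividends grossed up pre-tax: $149,000 / (1 − 0.25) = $198,666.67.
DFL = EBIT ÷ [EBIT − I − D_p/(1−t)] = $1,869,000 ÷ [$1,869,000 − $293,727.00 − $198,666.67] = $1,869,000 ÷ $1,376,606.33 = 1.3577.

1.36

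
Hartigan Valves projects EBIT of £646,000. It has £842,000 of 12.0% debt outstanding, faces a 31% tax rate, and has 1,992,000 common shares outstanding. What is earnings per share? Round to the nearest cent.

£0.19

Pre-tax income = £646,000 − £101,040.00 = £544,960.00.
Net income = £544,960.00 × (1 − 0.31) = £376,022.40.
Per share: £376,022.40 / 1,992,000 shares = £0.19.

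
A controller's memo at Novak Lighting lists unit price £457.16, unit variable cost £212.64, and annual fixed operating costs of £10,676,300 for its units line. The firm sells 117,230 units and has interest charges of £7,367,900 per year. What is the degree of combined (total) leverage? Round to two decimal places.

2.70

At 117,230 units, contribution = 117,230 × £244.52 = £28,665,079.60.
EBIT = £28,665,079.60 − £10,676,300 = £17,988,779.60. Interest = £7,367,900.00, so EBIT − I = £10,620,879.60.
DCL = contribution ÷ (EBIT − I) = £28,665,079.60 ÷ £10,620,879.60 = 2.6989.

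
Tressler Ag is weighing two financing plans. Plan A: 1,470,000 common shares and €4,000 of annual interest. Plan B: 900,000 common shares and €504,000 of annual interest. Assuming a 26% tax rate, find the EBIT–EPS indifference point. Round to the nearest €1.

Set EPS_A = EPS_B: (EBIT − €4,000)(1 − 0.26) ÷ 1,470,000 = (EBIT − €504,000)(1 − 0.26) ÷ 900,000.
The (1 − t) factor cancels: (EBIT − 4,000) × 900,000 = (EBIT − 504,000) × 1,470,000.
EBIT × (1,470,000 − 900,000) = 504,000 × 1,470,000 − 4,000 × 900,000 = 737,280,000,000, so EBIT = 737,280,000,000 ÷ 570,000 = 1,293,473.68.

€1,293,474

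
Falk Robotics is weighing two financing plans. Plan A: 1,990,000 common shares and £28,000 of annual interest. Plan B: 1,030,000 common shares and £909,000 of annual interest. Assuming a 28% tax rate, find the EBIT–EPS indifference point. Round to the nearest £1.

At indifference, (EBIT − 28,000)(1 − t)/1,990,000 = (EBIT − 909,000)(1 − t)/1,030,000.
Cancelling (1 − t) and cross-multiplying: 1,030,000·(EBIT − 28,000) = 1,990,000·(EBIT − 909,000).
Solving, EBIT = (909,000·1,990,000 − 28,000·1,030,000) / (1,990,000 − 1,030,000) = 1,780,070,000,000 / 960,000 = 1,854,239.58.

£1,854,240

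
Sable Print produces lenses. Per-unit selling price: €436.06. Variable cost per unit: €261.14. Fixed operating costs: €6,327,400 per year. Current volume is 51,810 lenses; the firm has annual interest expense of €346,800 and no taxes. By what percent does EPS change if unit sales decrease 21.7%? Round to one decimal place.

-82.3%

Total contribution margin = 51,810 × €174.92 = €9,062,605.20.
Operating income = contribution − fixed costs = €9,062,605.20 − €6,327,400 = €2,735,205.20.
Interest = €346,800.00, so EBIT − I = €2,388,405.20.
DCL = total CM / (EBIT − I) = €9,062,605.20 / €2,388,405.20 = 3.7944.
%ΔEPS = DCL × %ΔSales = 3.7944 × -21.7% = -82.3%.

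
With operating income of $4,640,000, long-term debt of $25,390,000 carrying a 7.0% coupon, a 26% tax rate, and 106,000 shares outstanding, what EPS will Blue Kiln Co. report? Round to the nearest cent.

$19.98

Interest = $1,777,300.00, so EBT = $4,640,000 − $1,777,300.00 = $2,862,700.00.
After tax at 26%: net income = $2,862,700.00 × 0.74 = $2,118,398.00.
Per share: $2,118,398.00 / 106,000 shares = $19.98.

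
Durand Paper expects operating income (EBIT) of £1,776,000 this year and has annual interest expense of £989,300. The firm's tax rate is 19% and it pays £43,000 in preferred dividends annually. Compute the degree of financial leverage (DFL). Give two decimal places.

Interest = £989,300.00.
Preferred dividends grossed up pre-tax: £43,000 / (1 − 0.19) = £53,086.42.
DFL = EBIT ÷ [EBIT − I − D_p/(1−t)] = £1,776,000 ÷ [£1,776,000 − £989,300.00 − £53,086.42] = £1,776,000 ÷ £733,613.58 = 2.4209.

2.42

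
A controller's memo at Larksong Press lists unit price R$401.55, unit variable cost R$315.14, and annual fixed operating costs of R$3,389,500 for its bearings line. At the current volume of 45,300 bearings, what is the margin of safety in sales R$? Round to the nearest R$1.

Each unit contributes R$401.55 − R$315.14 = R$86.41. Break-even units = R$3,389,500 ÷ R$86.41 = 39,225.78; break-even revenue = 39,225.78 × R$401.55 = R$15,751,113.59.
Actual sales revenue = 45,300 × R$401.55 = R$18,190,215.00.
Margin of safety = R$18,190,215.00 − R$15,751,113.59 = R$2,439,101.

R$2,439,101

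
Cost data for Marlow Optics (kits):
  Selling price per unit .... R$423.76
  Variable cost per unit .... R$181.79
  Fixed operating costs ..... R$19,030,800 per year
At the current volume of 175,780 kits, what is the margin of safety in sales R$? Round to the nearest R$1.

R$41,160,055

Unit CM = price − variable cost = R$423.76 − R$181.79 = R$241.97. Break-even units = R$19,030,800 ÷ R$241.97 = 78,649.42; break-even revenue = 78,649.42 × R$423.76 = R$33,328,477.94.
Current sales = 175,780 × R$423.76 = R$74,488,532.80.
Margin of safety = R$74,488,532.80 − R$33,328,477.94 = R$41,160,055.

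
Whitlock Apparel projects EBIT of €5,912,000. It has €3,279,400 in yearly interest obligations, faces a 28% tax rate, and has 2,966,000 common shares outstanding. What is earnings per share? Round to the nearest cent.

€0.64

Pre-tax income = €5,912,000 − €3,279,400.00 = €2,632,600.00.
Net income = €2,632,600.00 × (1 − 0.28) = €1,895,472.00.
Per share: €1,895,472.00 / 2,966,000 shares = €0.64.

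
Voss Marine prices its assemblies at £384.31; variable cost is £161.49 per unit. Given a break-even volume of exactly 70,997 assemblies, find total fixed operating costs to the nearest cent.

£15,819,551.54

Each unit contributes £384.31 − £161.49 = £222.82.
Since BE = FC / CM, FC = 70,997 × £222.82 = £15,819,551.54.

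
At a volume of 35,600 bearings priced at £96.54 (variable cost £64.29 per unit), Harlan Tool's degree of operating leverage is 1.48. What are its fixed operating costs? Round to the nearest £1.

Contribution at this volume is 35,600 × £32.25 = £1,148,100.00.
DOL = contribution / EBIT, so EBIT = £1,148,100.00 / 1.48 = £775,743.24.
And FC = contribution − EBIT = £1,148,100.00 − £775,743.24 = £372,357.

£372,357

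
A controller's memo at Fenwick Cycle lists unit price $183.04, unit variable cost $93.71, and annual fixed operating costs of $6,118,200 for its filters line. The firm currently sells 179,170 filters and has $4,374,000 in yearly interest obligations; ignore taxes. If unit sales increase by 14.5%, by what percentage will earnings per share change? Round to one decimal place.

+42.1%

Contribution at this volume is 179,170 × $89.33 = $16,005,256.10.
EBIT = $16,005,256.10 − $6,118,200 = $9,887,056.10.
After interest of $4,374,000.00, pre-tax earnings = $5,513,056.10.
DCL = total CM / (EBIT − I) = $16,005,256.10 / $5,513,056.10 = 2.9032.
EPS therefore changes by 2.9032 × (+14.5%) = +42.1%.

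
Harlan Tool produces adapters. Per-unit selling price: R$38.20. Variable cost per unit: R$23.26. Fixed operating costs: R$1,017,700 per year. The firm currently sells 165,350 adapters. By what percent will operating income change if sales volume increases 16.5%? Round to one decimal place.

Contribution at this volume is 165,350 × R$14.94 = R$2,470,329.00.
Operating income = contribution − fixed costs = R$2,470,329.00 − R$1,017,700 = R$1,452,629.00.
DOL = contribution ÷ EBIT = R$2,470,329.00 ÷ R$1,452,629.00 = 1.7006.
%ΔEBIT = DOL × %ΔSales = 1.7006 × +16.5% = +28.1%.

+28.1%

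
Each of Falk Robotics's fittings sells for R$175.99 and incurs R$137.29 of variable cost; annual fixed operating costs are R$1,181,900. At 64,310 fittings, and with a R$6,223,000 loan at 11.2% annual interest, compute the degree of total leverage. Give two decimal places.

4.08

Total contribution margin = 64,310 × R$38.70 = R$2,488,797.00.
Subtracting fixed costs: EBIT = R$2,488,797.00 − R$1,181,900 = R$1,306,897.00. Interest = R$696,976.00.
DOL = R$2,488,797.00 ÷ R$1,306,897.00 = 1.9044; DFL = R$1,306,897.00 ÷ R$609,921.00 = 2.1427.
DCL = DOL × DFL = 1.9044 × 2.1427 = 4.0806.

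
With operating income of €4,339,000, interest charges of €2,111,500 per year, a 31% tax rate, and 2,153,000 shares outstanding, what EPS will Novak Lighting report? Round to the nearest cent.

€0.71

Pre-tax income = €4,339,000 − €2,111,500.00 = €2,227,500.00.
Net income = €2,227,500.00 × (1 − 0.31) = €1,536,975.00.
EPS = €1,536,975.00 ÷ 2,153,000 = €0.71.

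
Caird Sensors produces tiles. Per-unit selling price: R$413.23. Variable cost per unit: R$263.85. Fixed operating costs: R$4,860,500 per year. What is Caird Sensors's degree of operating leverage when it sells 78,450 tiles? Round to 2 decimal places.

Contribution at this volume is 78,450 × R$149.38 = R$11,718,861.00.
Subtracting fixed costs: EBIT = R$11,718,861.00 − R$4,860,500 = R$6,858,361.00.
So DOL = total CM / EBIT = R$11,718,861.00 / R$6,858,361.00 = 1.7087.

1.71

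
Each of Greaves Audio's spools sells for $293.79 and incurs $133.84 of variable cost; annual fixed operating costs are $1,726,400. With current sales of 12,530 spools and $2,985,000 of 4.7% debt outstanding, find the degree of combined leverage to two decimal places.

Total contribution margin = 12,530 × $159.95 = $2,004,173.50.
Subtracting fixed costs: EBIT = $2,004,173.50 − $1,726,400 = $277,773.50. Interest = $140,295.00.
DOL = $2,004,173.50 ÷ $277,773.50 = 7.2151; DFL = $277,773.50 ÷ $137,478.50 = 2.0205.
DCL = DOL × DFL = 7.2151 × 2.0205 = 14.5781.

14.58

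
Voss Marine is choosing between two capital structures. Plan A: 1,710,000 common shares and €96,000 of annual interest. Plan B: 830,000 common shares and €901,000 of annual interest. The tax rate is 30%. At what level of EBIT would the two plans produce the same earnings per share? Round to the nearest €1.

€1,660,261

Set EPS_A = EPS_B: (EBIT − €96,000)(1 − 0.30) ÷ 1,710,000 = (EBIT − €901,000)(1 − 0.30) ÷ 830,000.
The (1 − t) factor cancels: (EBIT − 96,000) × 830,000 = (EBIT − 901,000) × 1,710,000.
EBIT × (1,710,000 − 830,000) = 901,000 × 1,710,000 − 96,000 × 830,000 = 1,461,030,000,000, so EBIT = 1,461,030,000,000 ÷ 880,000 = 1,660,261.36.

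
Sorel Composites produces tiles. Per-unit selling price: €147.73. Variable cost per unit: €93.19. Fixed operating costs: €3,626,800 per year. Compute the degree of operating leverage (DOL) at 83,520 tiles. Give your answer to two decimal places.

4.91

Contribution at this volume is 83,520 × €54.54 = €4,555,180.80.
Subtracting fixed costs: EBIT = €4,555,180.80 − €3,626,800 = €928,380.80.
DOL = contribution ÷ EBIT = €4,555,180.80 ÷ €928,380.80 = 4.9066.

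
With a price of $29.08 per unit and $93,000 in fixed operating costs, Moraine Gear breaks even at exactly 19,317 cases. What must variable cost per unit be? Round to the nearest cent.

Contribution per unit must be FC / Q = $93,000 / 19,317 = $4.8144.
Hence VC = price − CM = $29.08 − $4.8144 = $24.27.

$24.27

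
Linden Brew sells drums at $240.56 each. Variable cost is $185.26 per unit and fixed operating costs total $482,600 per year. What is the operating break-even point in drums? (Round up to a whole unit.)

Contribution margin per unit = $240.56 − $185.26 = $55.30.
Break-even volume = fixed costs ÷ CM per unit = $482,600 ÷ $55.30 = 8,726.94, so 8,727 drums.

8,727 drums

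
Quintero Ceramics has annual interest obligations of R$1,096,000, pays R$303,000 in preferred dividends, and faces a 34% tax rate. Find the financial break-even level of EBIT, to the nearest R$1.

Grossing the preferred dividend up to pre-tax terms: R$303,000 / (1 − 0.34) = R$459,090.91.
Financial break-even EBIT = interest + D_p ÷ (1 − t) = R$1,096,000 + R$459,090.91 = R$1,555,090.91.

R$1,555,091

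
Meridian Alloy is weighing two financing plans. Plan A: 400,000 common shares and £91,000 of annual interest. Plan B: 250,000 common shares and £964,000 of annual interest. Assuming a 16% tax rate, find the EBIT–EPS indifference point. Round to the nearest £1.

At indifference, (EBIT − 91,000)(1 − t)/400,000 = (EBIT − 964,000)(1 − t)/250,000.
Cancelling (1 − t) and cross-multiplying: 250,000·(EBIT − 91,000) = 400,000·(EBIT − 964,000).
EBIT × (400,000 − 250,000) = 964,000 × 400,000 − 91,000 × 250,000 = 362,850,000,000, so EBIT = 362,850,000,000 ÷ 150,000 = 2,419,000.00.

£2,419,000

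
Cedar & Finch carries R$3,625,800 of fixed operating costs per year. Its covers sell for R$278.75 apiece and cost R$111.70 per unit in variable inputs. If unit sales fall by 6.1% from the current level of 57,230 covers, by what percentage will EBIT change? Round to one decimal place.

-9.8%

Contribution at this volume is 57,230 × R$167.05 = R$9,560,271.50.
Operating income = contribution − fixed costs = R$9,560,271.50 − R$3,625,800 = R$5,934,471.50.
So DOL = total CM / EBIT = R$9,560,271.50 / R$5,934,471.50 = 1.6110.
%ΔEBIT = DOL × %ΔSales = 1.6110 × -6.1% = -9.8%.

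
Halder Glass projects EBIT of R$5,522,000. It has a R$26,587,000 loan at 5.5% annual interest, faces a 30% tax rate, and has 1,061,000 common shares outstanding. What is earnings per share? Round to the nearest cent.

Pre-tax income = R$5,522,000 − R$1,462,285.00 = R$4,059,715.00.
After tax at 30%: net income = R$4,059,715.00 × 0.70 = R$2,841,800.50.
EPS = R$2,841,800.50 ÷ 1,061,000 = R$2.68.

R$2.68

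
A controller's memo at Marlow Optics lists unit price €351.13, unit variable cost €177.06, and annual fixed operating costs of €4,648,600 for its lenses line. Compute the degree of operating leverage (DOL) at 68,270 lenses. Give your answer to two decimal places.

1.64

At 68,270 units, contribution = 68,270 × €174.07 = €11,883,758.90.
Operating income = contribution − fixed costs = €11,883,758.90 − €4,648,600 = €7,235,158.90.
Degree of operating leverage = €11,883,758.90 / €7,235,158.90 = 1.6425.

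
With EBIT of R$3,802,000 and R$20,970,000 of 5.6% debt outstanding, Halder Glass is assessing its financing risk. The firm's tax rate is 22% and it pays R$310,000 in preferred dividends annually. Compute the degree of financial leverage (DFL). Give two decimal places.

Annual interest charges come to R$1,174,320.00.
Pre-tax preferred-dividend burden = R$310,000 ÷ (1 − 0.22) = R$397,435.90.
DFL = EBIT ÷ [EBIT − I − D_p/(1−t)] = R$3,802,000 ÷ [R$3,802,000 − R$1,174,320.00 − R$397,435.90] = R$3,802,000 ÷ R$2,230,244.10 = 1.7047.

1.70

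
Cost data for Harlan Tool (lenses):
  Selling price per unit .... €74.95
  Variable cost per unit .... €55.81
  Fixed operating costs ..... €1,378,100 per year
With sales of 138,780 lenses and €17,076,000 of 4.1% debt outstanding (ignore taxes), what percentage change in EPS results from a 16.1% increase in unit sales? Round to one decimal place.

Contribution at this volume is 138,780 × €19.14 = €2,656,249.20.
EBIT = €2,656,249.20 − €1,378,100 = €1,278,149.20.
Interest = €700,116.00, so EBIT − I = €578,033.20.
DCL = total CM / (EBIT − I) = €2,656,249.20 / €578,033.20 = 4.5953.
%ΔEPS = DCL × %ΔSales = 4.5953 × +16.1% = +74.0%.

+74.0%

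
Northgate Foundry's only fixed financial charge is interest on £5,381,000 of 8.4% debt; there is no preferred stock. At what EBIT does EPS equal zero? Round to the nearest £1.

£452,004

Annual interest = 8.4% × £5,381,000 = £452,004.00.
Without preferred stock the financial break-even is simply EBIT = interest = £452,004.00.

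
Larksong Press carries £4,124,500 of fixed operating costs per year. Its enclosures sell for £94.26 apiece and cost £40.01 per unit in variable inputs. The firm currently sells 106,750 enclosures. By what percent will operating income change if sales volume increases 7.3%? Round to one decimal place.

+25.4%

Contribution at this volume is 106,750 × £54.25 = £5,791,187.50.
EBIT = £5,791,187.50 − £4,124,500 = £1,666,687.50.
DOL = contribution ÷ EBIT = £5,791,187.50 ÷ £1,666,687.50 = 3.4747.
So EBIT moves 3.4747 × (+7.3%) = +25.4%.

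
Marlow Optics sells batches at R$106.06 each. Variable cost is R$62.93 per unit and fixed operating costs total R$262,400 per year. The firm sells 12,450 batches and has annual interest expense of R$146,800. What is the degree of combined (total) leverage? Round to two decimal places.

4.20

Total contribution margin = 12,450 × R$43.13 = R$536,968.50.
EBIT = R$536,968.50 − R$262,400 = R$274,568.50. Interest = R$146,800.00.
DOL = R$536,968.50 ÷ R$274,568.50 = 1.9557; DFL = R$274,568.50 ÷ R$127,768.50 = 2.1490.
DCL = DOL × DFL = 1.9557 × 2.1490 = 4.2028.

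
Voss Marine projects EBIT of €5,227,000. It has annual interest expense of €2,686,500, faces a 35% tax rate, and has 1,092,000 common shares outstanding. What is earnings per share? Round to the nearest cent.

Pre-tax income = €5,227,000 − €2,686,500.00 = €2,540,500.00.
Net income = €2,540,500.00 × (1 − 0.35) = €1,651,325.00.
EPS = €1,651,325.00 ÷ 1,092,000 = €1.51.

€1.51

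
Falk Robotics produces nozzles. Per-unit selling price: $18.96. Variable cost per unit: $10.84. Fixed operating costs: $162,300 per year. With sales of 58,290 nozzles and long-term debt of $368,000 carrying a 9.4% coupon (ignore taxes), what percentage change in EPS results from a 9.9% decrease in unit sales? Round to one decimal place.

-17.0%

Total contribution margin = 58,290 × $8.12 = $473,314.80.
EBIT = $473,314.80 − $162,300 = $311,014.80.
After interest of $34,592.00, pre-tax earnings = $276,422.80.
DCL = total CM / (EBIT − I) = $473,314.80 / $276,422.80 = 1.7123.
%ΔEPS = DCL × %ΔSales = 1.7123 × -9.9% = -17.0%.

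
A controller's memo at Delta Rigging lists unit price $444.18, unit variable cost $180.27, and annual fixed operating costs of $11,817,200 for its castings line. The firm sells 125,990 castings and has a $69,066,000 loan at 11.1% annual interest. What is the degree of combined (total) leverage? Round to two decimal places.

2.42

Contribution at this volume is 125,990 × $263.91 = $33,250,020.90.
EBIT = $33,250,020.90 − $11,817,200 = $21,432,820.90. Interest = $7,666,326.00.
DOL = $33,250,020.90 ÷ $21,432,820.90 = 1.5514; DFL = $21,432,820.90 ÷ $13,766,494.90 = 1.5569.
Combined leverage = 1.5514 × 1.5569 = 2.4154.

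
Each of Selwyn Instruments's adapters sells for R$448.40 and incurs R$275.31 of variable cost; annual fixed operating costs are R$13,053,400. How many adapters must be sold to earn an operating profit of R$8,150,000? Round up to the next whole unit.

Contribution margin per unit = R$448.40 − R$275.31 = R$173.09.
Need Q such that Q × R$173.09 − R$13,053,400 = R$8,150,000, i.e. Q = R$21,203,400 / R$173.09 = 122,499.28 → 122,500.

122,500 adapters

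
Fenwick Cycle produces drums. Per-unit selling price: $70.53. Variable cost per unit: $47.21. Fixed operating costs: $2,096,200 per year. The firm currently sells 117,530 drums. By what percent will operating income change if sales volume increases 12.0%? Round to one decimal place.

Contribution at this volume is 117,530 × $23.32 = $2,740,799.60.
Subtracting fixed costs: EBIT = $2,740,799.60 − $2,096,200 = $644,599.60.
So DOL = total CM / EBIT = $2,740,799.60 / $644,599.60 = 4.2519.
So EBIT moves 4.2519 × (+12.0%) = +51.0%.

+51.0%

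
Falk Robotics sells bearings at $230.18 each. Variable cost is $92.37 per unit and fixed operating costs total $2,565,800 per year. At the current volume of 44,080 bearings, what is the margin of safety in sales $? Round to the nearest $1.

$5,860,754

Unit CM = price − variable cost = $230.18 − $92.37 = $137.81. Break-even units = $2,565,800 ÷ $137.81 = 18,618.39; break-even revenue = 18,618.39 × $230.18 = $4,285,580.47.
Current sales = 44,080 × $230.18 = $10,146,334.40.
Margin of safety = $10,146,334.40 − $4,285,580.47 = $5,860,754.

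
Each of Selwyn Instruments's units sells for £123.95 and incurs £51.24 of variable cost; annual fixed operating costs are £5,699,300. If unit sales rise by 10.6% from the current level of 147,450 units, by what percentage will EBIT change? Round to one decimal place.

Total contribution margin = 147,450 × £72.71 = £10,721,089.50.
Subtracting fixed costs: EBIT = £10,721,089.50 − £5,699,300 = £5,021,789.50.
Degree of operating leverage = £10,721,089.50 / £5,021,789.50 = 2.1349.
So EBIT moves 2.1349 × (+10.6%) = +22.6%.

+22.6%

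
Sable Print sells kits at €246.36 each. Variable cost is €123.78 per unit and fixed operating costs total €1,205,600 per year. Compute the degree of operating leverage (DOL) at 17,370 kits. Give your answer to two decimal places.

2.31

Contribution at this volume is 17,370 × €122.58 = €2,129,214.60.
EBIT = €2,129,214.60 − €1,205,600 = €923,614.60.
So DOL = total CM / EBIT = €2,129,214.60 / €923,614.60 = 2.3053.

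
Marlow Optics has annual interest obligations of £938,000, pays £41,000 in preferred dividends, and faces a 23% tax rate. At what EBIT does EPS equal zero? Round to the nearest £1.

Preferred dividends are paid after tax, so their pre-tax equivalent is £41,000 ÷ (1 − 0.23) = £53,246.75.
Financial break-even EBIT = interest + D_p ÷ (1 − t) = £938,000 + £53,246.75 = £991,246.75.

£991,247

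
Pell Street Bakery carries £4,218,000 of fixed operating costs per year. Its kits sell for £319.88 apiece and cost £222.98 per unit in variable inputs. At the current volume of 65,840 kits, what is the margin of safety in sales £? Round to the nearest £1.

£7,136,711

Contribution margin per unit = £319.88 − £222.98 = £96.90. Break-even units = £4,218,000 ÷ £96.90 = 43,529.41; break-even revenue = 43,529.41 × £319.88 = £13,924,188.24.
Current sales = 65,840 × £319.88 = £21,060,899.20.
Margin of safety = £21,060,899.20 − £13,924,188.24 = £7,136,711.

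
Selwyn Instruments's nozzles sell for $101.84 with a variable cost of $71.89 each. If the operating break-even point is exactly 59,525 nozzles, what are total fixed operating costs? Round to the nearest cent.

Contribution margin per unit = $101.84 − $71.89 = $29.95.
Fixed costs = break-even units × CM = 59,525 × $29.95 = $1,782,773.75.

$1,782,773.75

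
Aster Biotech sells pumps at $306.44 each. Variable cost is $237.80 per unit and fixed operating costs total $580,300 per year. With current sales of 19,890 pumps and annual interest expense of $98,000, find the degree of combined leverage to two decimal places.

1.99

At 19,890 units, contribution = 19,890 × $68.64 = $1,365,249.60.
Subtracting fixed costs: EBIT = $1,365,249.60 − $580,300 = $784,949.60. Interest = $98,000.00.
DOL = $1,365,249.60 ÷ $784,949.60 = 1.7393; DFL = $784,949.60 ÷ $686,949.60 = 1.1427.
DCL = DOL × DFL = 1.7393 × 1.1427 = 1.9875.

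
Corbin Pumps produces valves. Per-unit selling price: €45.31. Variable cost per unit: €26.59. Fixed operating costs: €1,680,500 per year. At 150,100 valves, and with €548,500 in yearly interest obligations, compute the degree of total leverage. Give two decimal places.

Total contribution margin = 150,100 × €18.72 = €2,809,872.00.
Operating income = contribution − fixed costs = €2,809,872.00 − €1,680,500 = €1,129,372.00. Interest = €548,500.00.
DOL = €2,809,872.00 ÷ €1,129,372.00 = 2.4880; DFL = €1,129,372.00 ÷ €580,872.00 = 1.9443.
Combined leverage = 2.4880 × 1.9443 = 4.8374.

4.84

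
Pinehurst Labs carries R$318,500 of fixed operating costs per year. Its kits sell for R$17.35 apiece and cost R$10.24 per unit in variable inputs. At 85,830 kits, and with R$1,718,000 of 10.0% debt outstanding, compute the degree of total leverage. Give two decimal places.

5.09

Contribution at this volume is 85,830 × R$7.11 = R$610,251.30.
Operating income = contribution − fixed costs = R$610,251.30 − R$318,500 = R$291,751.30. Interest = R$171,800.00, so EBIT − I = R$119,951.30.
Degree of total leverage = total CM / (EBIT − interest) = R$610,251.30 / R$119,951.30 = 5.0875.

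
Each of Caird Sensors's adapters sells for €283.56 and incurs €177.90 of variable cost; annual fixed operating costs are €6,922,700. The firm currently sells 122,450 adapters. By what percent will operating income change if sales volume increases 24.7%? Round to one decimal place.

At 122,450 units, contribution = 122,450 × €105.66 = €12,938,067.00.
Subtracting fixed costs: EBIT = €12,938,067.00 − €6,922,700 = €6,015,367.00.
Degree of operating leverage = €12,938,067.00 / €6,015,367.00 = 2.1508.
So EBIT moves 2.1508 × (+24.7%) = +53.1%.

+53.1%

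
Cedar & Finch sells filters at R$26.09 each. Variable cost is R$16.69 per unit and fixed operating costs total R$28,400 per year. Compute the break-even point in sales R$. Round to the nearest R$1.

Contribution margin per unit = R$26.09 − R$16.69 = R$9.40, a CM ratio of R$9.40 ÷ R$26.09 = 0.3603.
Break-even sales = FC ÷ CM ratio = R$28,400 × R$26.09 / R$9.40 = R$78,825.

R$78,825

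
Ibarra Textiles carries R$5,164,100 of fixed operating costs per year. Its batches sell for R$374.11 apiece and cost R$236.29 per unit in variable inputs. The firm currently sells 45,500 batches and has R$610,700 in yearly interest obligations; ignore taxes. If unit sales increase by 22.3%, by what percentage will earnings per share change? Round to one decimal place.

+281.9%

At 45,500 units, contribution = 45,500 × R$137.82 = R$6,270,810.00.
EBIT = R$6,270,810.00 − R$5,164,100 = R$1,106,710.00.
After interest of R$610,700.00, pre-tax earnings = R$496,010.00.
DCL = total CM / (EBIT − I) = R$6,270,810.00 / R$496,010.00 = 12.6425.
EPS therefore changes by 12.6425 × (+22.3%) = +281.9%.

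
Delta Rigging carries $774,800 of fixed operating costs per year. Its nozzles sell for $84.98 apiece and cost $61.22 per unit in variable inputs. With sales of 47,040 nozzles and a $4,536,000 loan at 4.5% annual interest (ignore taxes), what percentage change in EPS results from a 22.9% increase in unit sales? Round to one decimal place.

Total contribution margin = 47,040 × $23.76 = $1,117,670.40.
EBIT = $1,117,670.40 − $774,800 = $342,870.40.
Interest = $204,120.00, so EBIT − I = $138,750.40.
Degree of combined leverage = contribution ÷ (EBIT − I) = $1,117,670.40 ÷ $138,750.40 = 8.0553.
%ΔEPS = DCL × %ΔSales = 8.0553 × +22.9% = +184.5%.

+184.5%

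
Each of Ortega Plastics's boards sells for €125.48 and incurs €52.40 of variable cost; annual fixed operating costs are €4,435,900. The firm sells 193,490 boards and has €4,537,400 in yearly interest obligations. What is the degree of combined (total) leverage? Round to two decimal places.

2.74

At 193,490 units, contribution = 193,490 × €73.08 = €14,140,249.20.
Subtracting fixed costs: EBIT = €14,140,249.20 − €4,435,900 = €9,704,349.20. Interest = €4,537,400.00, so EBIT − I = €5,166,949.20.
Degree of total leverage = total CM / (EBIT − interest) = €14,140,249.20 / €5,166,949.20 = 2.7367.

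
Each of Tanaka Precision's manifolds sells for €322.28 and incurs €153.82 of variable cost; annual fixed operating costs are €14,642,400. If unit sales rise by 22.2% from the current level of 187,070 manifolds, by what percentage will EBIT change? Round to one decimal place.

At 187,070 units, contribution = 187,070 × €168.46 = €31,513,812.20.
Operating income = contribution − fixed costs = €31,513,812.20 − €14,642,400 = €16,871,412.20.
Degree of operating leverage = €31,513,812.20 / €16,871,412.20 = 1.8679.
So EBIT moves 1.8679 × (+22.2%) = +41.5%.

+41.5%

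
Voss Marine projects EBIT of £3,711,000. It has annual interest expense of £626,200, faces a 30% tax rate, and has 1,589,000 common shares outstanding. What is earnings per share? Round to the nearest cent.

£1.36

Interest = £626,200.00, so EBT = £3,711,000 − £626,200.00 = £3,084,800.00.
Net income = £3,084,800.00 × (1 − 0.30) = £2,159,360.00.
EPS = £2,159,360.00 ÷ 1,589,000 = £1.36.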